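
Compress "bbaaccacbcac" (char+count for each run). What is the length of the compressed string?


Input: bbaaccacbcac
Runs:
  'b' x 2 => "b2"
  'a' x 2 => "a2"
  'c' x 2 => "c2"
  'a' x 1 => "a1"
  'c' x 1 => "c1"
  'b' x 1 => "b1"
  'c' x 1 => "c1"
  'a' x 1 => "a1"
  'c' x 1 => "c1"
Compressed: "b2a2c2a1c1b1c1a1c1"
Compressed length: 18

18


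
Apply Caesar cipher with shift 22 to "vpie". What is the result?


Caesar cipher: shift "vpie" by 22
  'v' (pos 21) + 22 = pos 17 = 'r'
  'p' (pos 15) + 22 = pos 11 = 'l'
  'i' (pos 8) + 22 = pos 4 = 'e'
  'e' (pos 4) + 22 = pos 0 = 'a'
Result: rlea

rlea


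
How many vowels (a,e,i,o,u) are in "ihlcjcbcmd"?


Input: ihlcjcbcmd
Checking each character:
  'i' at position 0: vowel (running total: 1)
  'h' at position 1: consonant
  'l' at position 2: consonant
  'c' at position 3: consonant
  'j' at position 4: consonant
  'c' at position 5: consonant
  'b' at position 6: consonant
  'c' at position 7: consonant
  'm' at position 8: consonant
  'd' at position 9: consonant
Total vowels: 1

1


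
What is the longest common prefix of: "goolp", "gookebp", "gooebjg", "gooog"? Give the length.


Words: goolp, gookebp, gooebjg, gooog
  Position 0: all 'g' => match
  Position 1: all 'o' => match
  Position 2: all 'o' => match
  Position 3: ('l', 'k', 'e', 'o') => mismatch, stop
LCP = "goo" (length 3)

3


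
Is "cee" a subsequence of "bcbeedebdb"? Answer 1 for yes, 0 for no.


Check if "cee" is a subsequence of "bcbeedebdb"
Greedy scan:
  Position 0 ('b'): no match needed
  Position 1 ('c'): matches sub[0] = 'c'
  Position 2 ('b'): no match needed
  Position 3 ('e'): matches sub[1] = 'e'
  Position 4 ('e'): matches sub[2] = 'e'
  Position 5 ('d'): no match needed
  Position 6 ('e'): no match needed
  Position 7 ('b'): no match needed
  Position 8 ('d'): no match needed
  Position 9 ('b'): no match needed
All 3 characters matched => is a subsequence

1


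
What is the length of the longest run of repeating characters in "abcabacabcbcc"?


Input: "abcabacabcbcc"
Scanning for longest run:
  Position 1 ('b'): new char, reset run to 1
  Position 2 ('c'): new char, reset run to 1
  Position 3 ('a'): new char, reset run to 1
  Position 4 ('b'): new char, reset run to 1
  Position 5 ('a'): new char, reset run to 1
  Position 6 ('c'): new char, reset run to 1
  Position 7 ('a'): new char, reset run to 1
  Position 8 ('b'): new char, reset run to 1
  Position 9 ('c'): new char, reset run to 1
  Position 10 ('b'): new char, reset run to 1
  Position 11 ('c'): new char, reset run to 1
  Position 12 ('c'): continues run of 'c', length=2
Longest run: 'c' with length 2

2


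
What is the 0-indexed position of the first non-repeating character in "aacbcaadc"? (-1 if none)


Input: aacbcaadc
Character frequencies:
  'a': 4
  'b': 1
  'c': 3
  'd': 1
Scanning left to right for freq == 1:
  Position 0 ('a'): freq=4, skip
  Position 1 ('a'): freq=4, skip
  Position 2 ('c'): freq=3, skip
  Position 3 ('b'): unique! => answer = 3

3


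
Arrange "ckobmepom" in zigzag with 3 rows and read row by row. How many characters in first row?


Zigzag "ckobmepom" into 3 rows:
Placing characters:
  'c' => row 0
  'k' => row 1
  'o' => row 2
  'b' => row 1
  'm' => row 0
  'e' => row 1
  'p' => row 2
  'o' => row 1
  'm' => row 0
Rows:
  Row 0: "cmm"
  Row 1: "kbeo"
  Row 2: "op"
First row length: 3

3


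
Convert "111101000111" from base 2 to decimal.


Input: "111101000111" in base 2
Positional expansion:
  Digit '1' (value 1) x 2^11 = 2048
  Digit '1' (value 1) x 2^10 = 1024
  Digit '1' (value 1) x 2^9 = 512
  Digit '1' (value 1) x 2^8 = 256
  Digit '0' (value 0) x 2^7 = 0
  Digit '1' (value 1) x 2^6 = 64
  Digit '0' (value 0) x 2^5 = 0
  Digit '0' (value 0) x 2^4 = 0
  Digit '0' (value 0) x 2^3 = 0
  Digit '1' (value 1) x 2^2 = 4
  Digit '1' (value 1) x 2^1 = 2
  Digit '1' (value 1) x 2^0 = 1
Sum = 3911

3911


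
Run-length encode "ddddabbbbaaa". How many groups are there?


Input: ddddabbbbaaa
Scanning for consecutive runs:
  Group 1: 'd' x 4 (positions 0-3)
  Group 2: 'a' x 1 (positions 4-4)
  Group 3: 'b' x 4 (positions 5-8)
  Group 4: 'a' x 3 (positions 9-11)
Total groups: 4

4


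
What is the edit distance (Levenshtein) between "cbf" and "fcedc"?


Computing edit distance: "cbf" -> "fcedc"
DP table:
           f    c    e    d    c
      0    1    2    3    4    5
  c   1    1    1    2    3    4
  b   2    2    2    2    3    4
  f   3    2    3    3    3    4
Edit distance = dp[3][5] = 4

4


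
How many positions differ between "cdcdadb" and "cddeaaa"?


Comparing "cdcdadb" and "cddeaaa" position by position:
  Position 0: 'c' vs 'c' => same
  Position 1: 'd' vs 'd' => same
  Position 2: 'c' vs 'd' => DIFFER
  Position 3: 'd' vs 'e' => DIFFER
  Position 4: 'a' vs 'a' => same
  Position 5: 'd' vs 'a' => DIFFER
  Position 6: 'b' vs 'a' => DIFFER
Positions that differ: 4

4


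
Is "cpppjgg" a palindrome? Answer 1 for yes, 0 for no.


Input: cpppjgg
Reversed: ggjpppc
  Compare pos 0 ('c') with pos 6 ('g'): MISMATCH
  Compare pos 1 ('p') with pos 5 ('g'): MISMATCH
  Compare pos 2 ('p') with pos 4 ('j'): MISMATCH
Result: not a palindrome

0


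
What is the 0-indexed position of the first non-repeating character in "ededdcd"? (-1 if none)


Input: ededdcd
Character frequencies:
  'c': 1
  'd': 4
  'e': 2
Scanning left to right for freq == 1:
  Position 0 ('e'): freq=2, skip
  Position 1 ('d'): freq=4, skip
  Position 2 ('e'): freq=2, skip
  Position 3 ('d'): freq=4, skip
  Position 4 ('d'): freq=4, skip
  Position 5 ('c'): unique! => answer = 5

5


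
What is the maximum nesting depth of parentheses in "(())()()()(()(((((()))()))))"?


Input: "(())()()()(()(((((()))()))))"
Tracking depth:
  Position 0 '(': depth becomes 1
  Position 1 '(': depth becomes 2
  Position 2 ')': depth becomes 1
  Position 3 ')': depth becomes 0
  Position 4 '(': depth becomes 1
  Position 5 ')': depth becomes 0
  Position 6 '(': depth becomes 1
  Position 7 ')': depth becomes 0
  Position 8 '(': depth becomes 1
  Position 9 ')': depth becomes 0
  Position 10 '(': depth becomes 1
  Position 11 '(': depth becomes 2
  Position 12 ')': depth becomes 1
  Position 13 '(': depth becomes 2
  Position 14 '(': depth becomes 3
  Position 15 '(': depth becomes 4
  Position 16 '(': depth becomes 5
  Position 17 '(': depth becomes 6
  Position 18 '(': depth becomes 7
  Position 19 ')': depth becomes 6
  Position 20 ')': depth becomes 5
  Position 21 ')': depth becomes 4
  Position 22 '(': depth becomes 5
  Position 23 ')': depth becomes 4
  Position 24 ')': depth becomes 3
  Position 25 ')': depth becomes 2
  Position 26 ')': depth becomes 1
  Position 27 ')': depth becomes 0
Maximum depth reached: 7

7


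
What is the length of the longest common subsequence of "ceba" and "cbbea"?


LCS of "ceba" and "cbbea"
DP table:
           c    b    b    e    a
      0    0    0    0    0    0
  c   0    1    1    1    1    1
  e   0    1    1    1    2    2
  b   0    1    2    2    2    2
  a   0    1    2    2    2    3
LCS length = dp[4][5] = 3

3


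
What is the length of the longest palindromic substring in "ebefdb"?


Input: "ebefdb"
Checking substrings for palindromes:
  [0:3] "ebe" (len 3) => palindrome
Longest palindromic substring: "ebe" with length 3

3


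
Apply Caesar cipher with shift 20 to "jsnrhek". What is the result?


Caesar cipher: shift "jsnrhek" by 20
  'j' (pos 9) + 20 = pos 3 = 'd'
  's' (pos 18) + 20 = pos 12 = 'm'
  'n' (pos 13) + 20 = pos 7 = 'h'
  'r' (pos 17) + 20 = pos 11 = 'l'
  'h' (pos 7) + 20 = pos 1 = 'b'
  'e' (pos 4) + 20 = pos 24 = 'y'
  'k' (pos 10) + 20 = pos 4 = 'e'
Result: dmhlbye

dmhlbye


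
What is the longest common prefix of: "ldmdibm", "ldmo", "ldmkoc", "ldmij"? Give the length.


Words: ldmdibm, ldmo, ldmkoc, ldmij
  Position 0: all 'l' => match
  Position 1: all 'd' => match
  Position 2: all 'm' => match
  Position 3: ('d', 'o', 'k', 'i') => mismatch, stop
LCP = "ldm" (length 3)

3


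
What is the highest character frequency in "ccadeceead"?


Input: ccadeceead
Character counts:
  'a': 2
  'c': 3
  'd': 2
  'e': 3
Maximum frequency: 3

3


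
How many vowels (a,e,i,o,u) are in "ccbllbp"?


Input: ccbllbp
Checking each character:
  'c' at position 0: consonant
  'c' at position 1: consonant
  'b' at position 2: consonant
  'l' at position 3: consonant
  'l' at position 4: consonant
  'b' at position 5: consonant
  'p' at position 6: consonant
Total vowels: 0

0


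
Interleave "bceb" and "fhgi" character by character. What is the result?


Interleaving "bceb" and "fhgi":
  Position 0: 'b' from first, 'f' from second => "bf"
  Position 1: 'c' from first, 'h' from second => "ch"
  Position 2: 'e' from first, 'g' from second => "eg"
  Position 3: 'b' from first, 'i' from second => "bi"
Result: bfchegbi

bfchegbi


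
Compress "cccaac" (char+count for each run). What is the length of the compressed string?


Input: cccaac
Runs:
  'c' x 3 => "c3"
  'a' x 2 => "a2"
  'c' x 1 => "c1"
Compressed: "c3a2c1"
Compressed length: 6

6


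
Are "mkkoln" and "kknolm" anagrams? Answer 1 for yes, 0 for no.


Strings: "mkkoln", "kknolm"
Sorted first:  kklmno
Sorted second: kklmno
Sorted forms match => anagrams

1


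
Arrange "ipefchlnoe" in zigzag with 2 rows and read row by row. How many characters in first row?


Zigzag "ipefchlnoe" into 2 rows:
Placing characters:
  'i' => row 0
  'p' => row 1
  'e' => row 0
  'f' => row 1
  'c' => row 0
  'h' => row 1
  'l' => row 0
  'n' => row 1
  'o' => row 0
  'e' => row 1
Rows:
  Row 0: "ieclo"
  Row 1: "pfhne"
First row length: 5

5


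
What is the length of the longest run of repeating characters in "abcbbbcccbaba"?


Input: "abcbbbcccbaba"
Scanning for longest run:
  Position 1 ('b'): new char, reset run to 1
  Position 2 ('c'): new char, reset run to 1
  Position 3 ('b'): new char, reset run to 1
  Position 4 ('b'): continues run of 'b', length=2
  Position 5 ('b'): continues run of 'b', length=3
  Position 6 ('c'): new char, reset run to 1
  Position 7 ('c'): continues run of 'c', length=2
  Position 8 ('c'): continues run of 'c', length=3
  Position 9 ('b'): new char, reset run to 1
  Position 10 ('a'): new char, reset run to 1
  Position 11 ('b'): new char, reset run to 1
  Position 12 ('a'): new char, reset run to 1
Longest run: 'b' with length 3

3


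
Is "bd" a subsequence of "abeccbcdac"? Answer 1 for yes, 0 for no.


Check if "bd" is a subsequence of "abeccbcdac"
Greedy scan:
  Position 0 ('a'): no match needed
  Position 1 ('b'): matches sub[0] = 'b'
  Position 2 ('e'): no match needed
  Position 3 ('c'): no match needed
  Position 4 ('c'): no match needed
  Position 5 ('b'): no match needed
  Position 6 ('c'): no match needed
  Position 7 ('d'): matches sub[1] = 'd'
  Position 8 ('a'): no match needed
  Position 9 ('c'): no match needed
All 2 characters matched => is a subsequence

1


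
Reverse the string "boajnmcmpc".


Input: boajnmcmpc
Reading characters right to left:
  Position 9: 'c'
  Position 8: 'p'
  Position 7: 'm'
  Position 6: 'c'
  Position 5: 'm'
  Position 4: 'n'
  Position 3: 'j'
  Position 2: 'a'
  Position 1: 'o'
  Position 0: 'b'
Reversed: cpmcmnjaob

cpmcmnjaob


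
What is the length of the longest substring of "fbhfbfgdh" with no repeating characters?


Input: "fbhfbfgdh"
Sliding window (track last position of each char):
  Position 0 ('f'): window [0,0] length 1 -- new best
  Position 1 ('b'): window [0,1] length 2 -- new best
  Position 2 ('h'): window [0,2] length 3 -- new best
  Position 3 ('f'): repeat (last at 0), move window start to 1
  Position 3 ('f'): window [1,3] length 3
  Position 4 ('b'): repeat (last at 1), move window start to 2
  Position 4 ('b'): window [2,4] length 3
  Position 5 ('f'): repeat (last at 3), move window start to 4
  Position 5 ('f'): window [4,5] length 2
  Position 6 ('g'): window [4,6] length 3
  Position 7 ('d'): window [4,7] length 4 -- new best
  Position 8 ('h'): window [4,8] length 5 -- new best
Longest substring with no repeats: "bfgdh" with length 5

5


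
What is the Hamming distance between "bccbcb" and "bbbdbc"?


Comparing "bccbcb" and "bbbdbc" position by position:
  Position 0: 'b' vs 'b' => same
  Position 1: 'c' vs 'b' => differ
  Position 2: 'c' vs 'b' => differ
  Position 3: 'b' vs 'd' => differ
  Position 4: 'c' vs 'b' => differ
  Position 5: 'b' vs 'c' => differ
Total differences (Hamming distance): 5

5


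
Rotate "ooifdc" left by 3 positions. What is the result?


Input: "ooifdc", rotate left by 3
First 3 characters: "ooi"
Remaining characters: "fdc"
Concatenate remaining + first: "fdc" + "ooi" = "fdcooi"

fdcooi


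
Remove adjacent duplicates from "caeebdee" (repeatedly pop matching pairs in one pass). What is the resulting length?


Input: caeebdee
Stack-based adjacent duplicate removal:
  Read 'c': push. Stack: c
  Read 'a': push. Stack: ca
  Read 'e': push. Stack: cae
  Read 'e': matches stack top 'e' => pop. Stack: ca
  Read 'b': push. Stack: cab
  Read 'd': push. Stack: cabd
  Read 'e': push. Stack: cabde
  Read 'e': matches stack top 'e' => pop. Stack: cabd
Final stack: "cabd" (length 4)

4


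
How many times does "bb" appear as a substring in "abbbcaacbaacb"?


Searching for "bb" in "abbbcaacbaacb"
Scanning each position:
  Position 0: "ab" => no
  Position 1: "bb" => MATCH
  Position 2: "bb" => MATCH
  Position 3: "bc" => no
  Position 4: "ca" => no
  Position 5: "aa" => no
  Position 6: "ac" => no
  Position 7: "cb" => no
  Position 8: "ba" => no
  Position 9: "aa" => no
  Position 10: "ac" => no
  Position 11: "cb" => no
Total occurrences: 2

2


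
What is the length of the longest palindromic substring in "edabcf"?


Input: "edabcf"
Checking substrings for palindromes:
  No multi-char palindromic substrings found
Longest palindromic substring: "e" with length 1

1


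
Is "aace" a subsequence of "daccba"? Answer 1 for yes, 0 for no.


Check if "aace" is a subsequence of "daccba"
Greedy scan:
  Position 0 ('d'): no match needed
  Position 1 ('a'): matches sub[0] = 'a'
  Position 2 ('c'): no match needed
  Position 3 ('c'): no match needed
  Position 4 ('b'): no match needed
  Position 5 ('a'): matches sub[1] = 'a'
Only matched 2/4 characters => not a subsequence

0


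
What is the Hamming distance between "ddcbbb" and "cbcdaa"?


Comparing "ddcbbb" and "cbcdaa" position by position:
  Position 0: 'd' vs 'c' => differ
  Position 1: 'd' vs 'b' => differ
  Position 2: 'c' vs 'c' => same
  Position 3: 'b' vs 'd' => differ
  Position 4: 'b' vs 'a' => differ
  Position 5: 'b' vs 'a' => differ
Total differences (Hamming distance): 5

5


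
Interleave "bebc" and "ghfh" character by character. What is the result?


Interleaving "bebc" and "ghfh":
  Position 0: 'b' from first, 'g' from second => "bg"
  Position 1: 'e' from first, 'h' from second => "eh"
  Position 2: 'b' from first, 'f' from second => "bf"
  Position 3: 'c' from first, 'h' from second => "ch"
Result: bgehbfch

bgehbfch


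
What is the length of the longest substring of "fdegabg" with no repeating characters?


Input: "fdegabg"
Sliding window (track last position of each char):
  Position 0 ('f'): window [0,0] length 1 -- new best
  Position 1 ('d'): window [0,1] length 2 -- new best
  Position 2 ('e'): window [0,2] length 3 -- new best
  Position 3 ('g'): window [0,3] length 4 -- new best
  Position 4 ('a'): window [0,4] length 5 -- new best
  Position 5 ('b'): window [0,5] length 6 -- new best
  Position 6 ('g'): repeat (last at 3), move window start to 4
  Position 6 ('g'): window [4,6] length 3
Longest substring with no repeats: "fdegab" with length 6

6


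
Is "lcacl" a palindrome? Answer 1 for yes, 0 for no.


Input: lcacl
Reversed: lcacl
  Compare pos 0 ('l') with pos 4 ('l'): match
  Compare pos 1 ('c') with pos 3 ('c'): match
Result: palindrome

1


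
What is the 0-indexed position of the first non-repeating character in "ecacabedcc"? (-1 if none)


Input: ecacabedcc
Character frequencies:
  'a': 2
  'b': 1
  'c': 4
  'd': 1
  'e': 2
Scanning left to right for freq == 1:
  Position 0 ('e'): freq=2, skip
  Position 1 ('c'): freq=4, skip
  Position 2 ('a'): freq=2, skip
  Position 3 ('c'): freq=4, skip
  Position 4 ('a'): freq=2, skip
  Position 5 ('b'): unique! => answer = 5

5


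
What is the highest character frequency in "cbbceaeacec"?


Input: cbbceaeacec
Character counts:
  'a': 2
  'b': 2
  'c': 4
  'e': 3
Maximum frequency: 4

4


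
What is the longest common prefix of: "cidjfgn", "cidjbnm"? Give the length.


Words: cidjfgn, cidjbnm
  Position 0: all 'c' => match
  Position 1: all 'i' => match
  Position 2: all 'd' => match
  Position 3: all 'j' => match
  Position 4: ('f', 'b') => mismatch, stop
LCP = "cidj" (length 4)

4


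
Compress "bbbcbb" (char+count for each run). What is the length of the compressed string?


Input: bbbcbb
Runs:
  'b' x 3 => "b3"
  'c' x 1 => "c1"
  'b' x 2 => "b2"
Compressed: "b3c1b2"
Compressed length: 6

6


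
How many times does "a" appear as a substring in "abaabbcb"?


Searching for "a" in "abaabbcb"
Scanning each position:
  Position 0: "a" => MATCH
  Position 1: "b" => no
  Position 2: "a" => MATCH
  Position 3: "a" => MATCH
  Position 4: "b" => no
  Position 5: "b" => no
  Position 6: "c" => no
  Position 7: "b" => no
Total occurrences: 3

3


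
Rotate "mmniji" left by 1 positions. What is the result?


Input: "mmniji", rotate left by 1
First 1 characters: "m"
Remaining characters: "mniji"
Concatenate remaining + first: "mniji" + "m" = "mnijim"

mnijim


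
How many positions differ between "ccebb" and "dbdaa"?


Comparing "ccebb" and "dbdaa" position by position:
  Position 0: 'c' vs 'd' => DIFFER
  Position 1: 'c' vs 'b' => DIFFER
  Position 2: 'e' vs 'd' => DIFFER
  Position 3: 'b' vs 'a' => DIFFER
  Position 4: 'b' vs 'a' => DIFFER
Positions that differ: 5

5


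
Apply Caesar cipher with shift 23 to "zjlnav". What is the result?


Caesar cipher: shift "zjlnav" by 23
  'z' (pos 25) + 23 = pos 22 = 'w'
  'j' (pos 9) + 23 = pos 6 = 'g'
  'l' (pos 11) + 23 = pos 8 = 'i'
  'n' (pos 13) + 23 = pos 10 = 'k'
  'a' (pos 0) + 23 = pos 23 = 'x'
  'v' (pos 21) + 23 = pos 18 = 's'
Result: wgikxs

wgikxs


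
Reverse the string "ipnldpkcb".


Input: ipnldpkcb
Reading characters right to left:
  Position 8: 'b'
  Position 7: 'c'
  Position 6: 'k'
  Position 5: 'p'
  Position 4: 'd'
  Position 3: 'l'
  Position 2: 'n'
  Position 1: 'p'
  Position 0: 'i'
Reversed: bckpdlnpi

bckpdlnpi


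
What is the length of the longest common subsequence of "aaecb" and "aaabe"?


LCS of "aaecb" and "aaabe"
DP table:
           a    a    a    b    e
      0    0    0    0    0    0
  a   0    1    1    1    1    1
  a   0    1    2    2    2    2
  e   0    1    2    2    2    3
  c   0    1    2    2    2    3
  b   0    1    2    2    3    3
LCS length = dp[5][5] = 3

3


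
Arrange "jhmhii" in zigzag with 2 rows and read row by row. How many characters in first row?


Zigzag "jhmhii" into 2 rows:
Placing characters:
  'j' => row 0
  'h' => row 1
  'm' => row 0
  'h' => row 1
  'i' => row 0
  'i' => row 1
Rows:
  Row 0: "jmi"
  Row 1: "hhi"
First row length: 3

3


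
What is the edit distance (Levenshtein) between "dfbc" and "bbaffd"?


Computing edit distance: "dfbc" -> "bbaffd"
DP table:
           b    b    a    f    f    d
      0    1    2    3    4    5    6
  d   1    1    2    3    4    5    5
  f   2    2    2    3    3    4    5
  b   3    2    2    3    4    4    5
  c   4    3    3    3    4    5    5
Edit distance = dp[4][6] = 5

5


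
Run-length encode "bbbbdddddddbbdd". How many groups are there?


Input: bbbbdddddddbbdd
Scanning for consecutive runs:
  Group 1: 'b' x 4 (positions 0-3)
  Group 2: 'd' x 7 (positions 4-10)
  Group 3: 'b' x 2 (positions 11-12)
  Group 4: 'd' x 2 (positions 13-14)
Total groups: 4

4


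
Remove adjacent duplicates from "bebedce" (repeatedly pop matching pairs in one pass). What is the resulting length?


Input: bebedce
Stack-based adjacent duplicate removal:
  Read 'b': push. Stack: b
  Read 'e': push. Stack: be
  Read 'b': push. Stack: beb
  Read 'e': push. Stack: bebe
  Read 'd': push. Stack: bebed
  Read 'c': push. Stack: bebedc
  Read 'e': push. Stack: bebedce
Final stack: "bebedce" (length 7)

7


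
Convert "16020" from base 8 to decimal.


Input: "16020" in base 8
Positional expansion:
  Digit '1' (value 1) x 8^4 = 4096
  Digit '6' (value 6) x 8^3 = 3072
  Digit '0' (value 0) x 8^2 = 0
  Digit '2' (value 2) x 8^1 = 16
  Digit '0' (value 0) x 8^0 = 0
Sum = 7184

7184


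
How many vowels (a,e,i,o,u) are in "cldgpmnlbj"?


Input: cldgpmnlbj
Checking each character:
  'c' at position 0: consonant
  'l' at position 1: consonant
  'd' at position 2: consonant
  'g' at position 3: consonant
  'p' at position 4: consonant
  'm' at position 5: consonant
  'n' at position 6: consonant
  'l' at position 7: consonant
  'b' at position 8: consonant
  'j' at position 9: consonant
Total vowels: 0

0


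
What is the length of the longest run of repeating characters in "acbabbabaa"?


Input: "acbabbabaa"
Scanning for longest run:
  Position 1 ('c'): new char, reset run to 1
  Position 2 ('b'): new char, reset run to 1
  Position 3 ('a'): new char, reset run to 1
  Position 4 ('b'): new char, reset run to 1
  Position 5 ('b'): continues run of 'b', length=2
  Position 6 ('a'): new char, reset run to 1
  Position 7 ('b'): new char, reset run to 1
  Position 8 ('a'): new char, reset run to 1
  Position 9 ('a'): continues run of 'a', length=2
Longest run: 'b' with length 2

2


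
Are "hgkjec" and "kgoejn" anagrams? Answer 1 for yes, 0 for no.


Strings: "hgkjec", "kgoejn"
Sorted first:  ceghjk
Sorted second: egjkno
Differ at position 0: 'c' vs 'e' => not anagrams

0


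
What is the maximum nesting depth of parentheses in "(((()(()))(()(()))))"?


Input: "(((()(()))(()(()))))"
Tracking depth:
  Position 0 '(': depth becomes 1
  Position 1 '(': depth becomes 2
  Position 2 '(': depth becomes 3
  Position 3 '(': depth becomes 4
  Position 4 ')': depth becomes 3
  Position 5 '(': depth becomes 4
  Position 6 '(': depth becomes 5
  Position 7 ')': depth becomes 4
  Position 8 ')': depth becomes 3
  Position 9 ')': depth becomes 2
  Position 10 '(': depth becomes 3
  Position 11 '(': depth becomes 4
  Position 12 ')': depth becomes 3
  Position 13 '(': depth becomes 4
  Position 14 '(': depth becomes 5
  Position 15 ')': depth becomes 4
  Position 16 ')': depth becomes 3
  Position 17 ')': depth becomes 2
  Position 18 ')': depth becomes 1
  Position 19 ')': depth becomes 0
Maximum depth reached: 5

5


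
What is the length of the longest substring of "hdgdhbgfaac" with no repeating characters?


Input: "hdgdhbgfaac"
Sliding window (track last position of each char):
  Position 0 ('h'): window [0,0] length 1 -- new best
  Position 1 ('d'): window [0,1] length 2 -- new best
  Position 2 ('g'): window [0,2] length 3 -- new best
  Position 3 ('d'): repeat (last at 1), move window start to 2
  Position 3 ('d'): window [2,3] length 2
  Position 4 ('h'): window [2,4] length 3
  Position 5 ('b'): window [2,5] length 4 -- new best
  Position 6 ('g'): repeat (last at 2), move window start to 3
  Position 6 ('g'): window [3,6] length 4
  Position 7 ('f'): window [3,7] length 5 -- new best
  Position 8 ('a'): window [3,8] length 6 -- new best
  Position 9 ('a'): repeat (last at 8), move window start to 9
  Position 9 ('a'): window [9,9] length 1
  Position 10 ('c'): window [9,10] length 2
Longest substring with no repeats: "dhbgfa" with length 6

6


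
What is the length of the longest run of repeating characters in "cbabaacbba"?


Input: "cbabaacbba"
Scanning for longest run:
  Position 1 ('b'): new char, reset run to 1
  Position 2 ('a'): new char, reset run to 1
  Position 3 ('b'): new char, reset run to 1
  Position 4 ('a'): new char, reset run to 1
  Position 5 ('a'): continues run of 'a', length=2
  Position 6 ('c'): new char, reset run to 1
  Position 7 ('b'): new char, reset run to 1
  Position 8 ('b'): continues run of 'b', length=2
  Position 9 ('a'): new char, reset run to 1
Longest run: 'a' with length 2

2


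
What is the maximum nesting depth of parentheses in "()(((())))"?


Input: "()(((())))"
Tracking depth:
  Position 0 '(': depth becomes 1
  Position 1 ')': depth becomes 0
  Position 2 '(': depth becomes 1
  Position 3 '(': depth becomes 2
  Position 4 '(': depth becomes 3
  Position 5 '(': depth becomes 4
  Position 6 ')': depth becomes 3
  Position 7 ')': depth becomes 2
  Position 8 ')': depth becomes 1
  Position 9 ')': depth becomes 0
Maximum depth reached: 4

4


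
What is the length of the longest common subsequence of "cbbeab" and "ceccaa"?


LCS of "cbbeab" and "ceccaa"
DP table:
           c    e    c    c    a    a
      0    0    0    0    0    0    0
  c   0    1    1    1    1    1    1
  b   0    1    1    1    1    1    1
  b   0    1    1    1    1    1    1
  e   0    1    2    2    2    2    2
  a   0    1    2    2    2    3    3
  b   0    1    2    2    2    3    3
LCS length = dp[6][6] = 3

3


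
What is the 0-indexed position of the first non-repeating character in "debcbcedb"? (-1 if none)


Input: debcbcedb
Character frequencies:
  'b': 3
  'c': 2
  'd': 2
  'e': 2
Scanning left to right for freq == 1:
  Position 0 ('d'): freq=2, skip
  Position 1 ('e'): freq=2, skip
  Position 2 ('b'): freq=3, skip
  Position 3 ('c'): freq=2, skip
  Position 4 ('b'): freq=3, skip
  Position 5 ('c'): freq=2, skip
  Position 6 ('e'): freq=2, skip
  Position 7 ('d'): freq=2, skip
  Position 8 ('b'): freq=3, skip
  No unique character found => answer = -1

-1


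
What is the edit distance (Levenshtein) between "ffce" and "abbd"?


Computing edit distance: "ffce" -> "abbd"
DP table:
           a    b    b    d
      0    1    2    3    4
  f   1    1    2    3    4
  f   2    2    2    3    4
  c   3    3    3    3    4
  e   4    4    4    4    4
Edit distance = dp[4][4] = 4

4


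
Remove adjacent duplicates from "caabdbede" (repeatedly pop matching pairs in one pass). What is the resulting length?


Input: caabdbede
Stack-based adjacent duplicate removal:
  Read 'c': push. Stack: c
  Read 'a': push. Stack: ca
  Read 'a': matches stack top 'a' => pop. Stack: c
  Read 'b': push. Stack: cb
  Read 'd': push. Stack: cbd
  Read 'b': push. Stack: cbdb
  Read 'e': push. Stack: cbdbe
  Read 'd': push. Stack: cbdbed
  Read 'e': push. Stack: cbdbede
Final stack: "cbdbede" (length 7)

7


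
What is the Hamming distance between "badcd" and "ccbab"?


Comparing "badcd" and "ccbab" position by position:
  Position 0: 'b' vs 'c' => differ
  Position 1: 'a' vs 'c' => differ
  Position 2: 'd' vs 'b' => differ
  Position 3: 'c' vs 'a' => differ
  Position 4: 'd' vs 'b' => differ
Total differences (Hamming distance): 5

5


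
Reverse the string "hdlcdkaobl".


Input: hdlcdkaobl
Reading characters right to left:
  Position 9: 'l'
  Position 8: 'b'
  Position 7: 'o'
  Position 6: 'a'
  Position 5: 'k'
  Position 4: 'd'
  Position 3: 'c'
  Position 2: 'l'
  Position 1: 'd'
  Position 0: 'h'
Reversed: lboakdcldh

lboakdcldh


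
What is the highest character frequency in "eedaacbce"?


Input: eedaacbce
Character counts:
  'a': 2
  'b': 1
  'c': 2
  'd': 1
  'e': 3
Maximum frequency: 3

3


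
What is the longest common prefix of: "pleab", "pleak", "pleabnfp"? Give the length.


Words: pleab, pleak, pleabnfp
  Position 0: all 'p' => match
  Position 1: all 'l' => match
  Position 2: all 'e' => match
  Position 3: all 'a' => match
  Position 4: ('b', 'k', 'b') => mismatch, stop
LCP = "plea" (length 4)

4


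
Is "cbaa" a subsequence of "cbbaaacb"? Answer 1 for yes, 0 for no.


Check if "cbaa" is a subsequence of "cbbaaacb"
Greedy scan:
  Position 0 ('c'): matches sub[0] = 'c'
  Position 1 ('b'): matches sub[1] = 'b'
  Position 2 ('b'): no match needed
  Position 3 ('a'): matches sub[2] = 'a'
  Position 4 ('a'): matches sub[3] = 'a'
  Position 5 ('a'): no match needed
  Position 6 ('c'): no match needed
  Position 7 ('b'): no match needed
All 4 characters matched => is a subsequence

1


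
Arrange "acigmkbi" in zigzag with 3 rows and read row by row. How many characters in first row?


Zigzag "acigmkbi" into 3 rows:
Placing characters:
  'a' => row 0
  'c' => row 1
  'i' => row 2
  'g' => row 1
  'm' => row 0
  'k' => row 1
  'b' => row 2
  'i' => row 1
Rows:
  Row 0: "am"
  Row 1: "cgki"
  Row 2: "ib"
First row length: 2

2


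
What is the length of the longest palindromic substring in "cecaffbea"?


Input: "cecaffbea"
Checking substrings for palindromes:
  [0:3] "cec" (len 3) => palindrome
  [4:6] "ff" (len 2) => palindrome
Longest palindromic substring: "cec" with length 3

3


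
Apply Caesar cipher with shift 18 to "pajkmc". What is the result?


Caesar cipher: shift "pajkmc" by 18
  'p' (pos 15) + 18 = pos 7 = 'h'
  'a' (pos 0) + 18 = pos 18 = 's'
  'j' (pos 9) + 18 = pos 1 = 'b'
  'k' (pos 10) + 18 = pos 2 = 'c'
  'm' (pos 12) + 18 = pos 4 = 'e'
  'c' (pos 2) + 18 = pos 20 = 'u'
Result: hsbceu

hsbceu


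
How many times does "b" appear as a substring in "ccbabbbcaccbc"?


Searching for "b" in "ccbabbbcaccbc"
Scanning each position:
  Position 0: "c" => no
  Position 1: "c" => no
  Position 2: "b" => MATCH
  Position 3: "a" => no
  Position 4: "b" => MATCH
  Position 5: "b" => MATCH
  Position 6: "b" => MATCH
  Position 7: "c" => no
  Position 8: "a" => no
  Position 9: "c" => no
  Position 10: "c" => no
  Position 11: "b" => MATCH
  Position 12: "c" => no
Total occurrences: 5

5


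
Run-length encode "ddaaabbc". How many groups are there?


Input: ddaaabbc
Scanning for consecutive runs:
  Group 1: 'd' x 2 (positions 0-1)
  Group 2: 'a' x 3 (positions 2-4)
  Group 3: 'b' x 2 (positions 5-6)
  Group 4: 'c' x 1 (positions 7-7)
Total groups: 4

4


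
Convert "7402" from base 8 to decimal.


Input: "7402" in base 8
Positional expansion:
  Digit '7' (value 7) x 8^3 = 3584
  Digit '4' (value 4) x 8^2 = 256
  Digit '0' (value 0) x 8^1 = 0
  Digit '2' (value 2) x 8^0 = 2
Sum = 3842

3842


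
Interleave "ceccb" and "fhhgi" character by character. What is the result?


Interleaving "ceccb" and "fhhgi":
  Position 0: 'c' from first, 'f' from second => "cf"
  Position 1: 'e' from first, 'h' from second => "eh"
  Position 2: 'c' from first, 'h' from second => "ch"
  Position 3: 'c' from first, 'g' from second => "cg"
  Position 4: 'b' from first, 'i' from second => "bi"
Result: cfehchcgbi

cfehchcgbi


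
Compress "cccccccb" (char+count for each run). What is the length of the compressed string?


Input: cccccccb
Runs:
  'c' x 7 => "c7"
  'b' x 1 => "b1"
Compressed: "c7b1"
Compressed length: 4

4


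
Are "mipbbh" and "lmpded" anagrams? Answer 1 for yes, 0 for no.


Strings: "mipbbh", "lmpded"
Sorted first:  bbhimp
Sorted second: ddelmp
Differ at position 0: 'b' vs 'd' => not anagrams

0


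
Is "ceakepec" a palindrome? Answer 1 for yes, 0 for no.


Input: ceakepec
Reversed: cepekaec
  Compare pos 0 ('c') with pos 7 ('c'): match
  Compare pos 1 ('e') with pos 6 ('e'): match
  Compare pos 2 ('a') with pos 5 ('p'): MISMATCH
  Compare pos 3 ('k') with pos 4 ('e'): MISMATCH
Result: not a palindrome

0


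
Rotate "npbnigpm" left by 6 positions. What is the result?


Input: "npbnigpm", rotate left by 6
First 6 characters: "npbnig"
Remaining characters: "pm"
Concatenate remaining + first: "pm" + "npbnig" = "pmnpbnig"

pmnpbnig


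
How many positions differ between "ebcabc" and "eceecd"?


Comparing "ebcabc" and "eceecd" position by position:
  Position 0: 'e' vs 'e' => same
  Position 1: 'b' vs 'c' => DIFFER
  Position 2: 'c' vs 'e' => DIFFER
  Position 3: 'a' vs 'e' => DIFFER
  Position 4: 'b' vs 'c' => DIFFER
  Position 5: 'c' vs 'd' => DIFFER
Positions that differ: 5

5


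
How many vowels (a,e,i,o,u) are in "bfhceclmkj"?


Input: bfhceclmkj
Checking each character:
  'b' at position 0: consonant
  'f' at position 1: consonant
  'h' at position 2: consonant
  'c' at position 3: consonant
  'e' at position 4: vowel (running total: 1)
  'c' at position 5: consonant
  'l' at position 6: consonant
  'm' at position 7: consonant
  'k' at position 8: consonant
  'j' at position 9: consonant
Total vowels: 1

1


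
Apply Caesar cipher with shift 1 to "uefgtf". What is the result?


Caesar cipher: shift "uefgtf" by 1
  'u' (pos 20) + 1 = pos 21 = 'v'
  'e' (pos 4) + 1 = pos 5 = 'f'
  'f' (pos 5) + 1 = pos 6 = 'g'
  'g' (pos 6) + 1 = pos 7 = 'h'
  't' (pos 19) + 1 = pos 20 = 'u'
  'f' (pos 5) + 1 = pos 6 = 'g'
Result: vfghug

vfghug


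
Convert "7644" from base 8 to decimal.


Input: "7644" in base 8
Positional expansion:
  Digit '7' (value 7) x 8^3 = 3584
  Digit '6' (value 6) x 8^2 = 384
  Digit '4' (value 4) x 8^1 = 32
  Digit '4' (value 4) x 8^0 = 4
Sum = 4004

4004


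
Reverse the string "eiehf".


Input: eiehf
Reading characters right to left:
  Position 4: 'f'
  Position 3: 'h'
  Position 2: 'e'
  Position 1: 'i'
  Position 0: 'e'
Reversed: fheie

fheie


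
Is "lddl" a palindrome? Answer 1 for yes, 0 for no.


Input: lddl
Reversed: lddl
  Compare pos 0 ('l') with pos 3 ('l'): match
  Compare pos 1 ('d') with pos 2 ('d'): match
Result: palindrome

1


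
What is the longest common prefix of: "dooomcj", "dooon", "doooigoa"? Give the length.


Words: dooomcj, dooon, doooigoa
  Position 0: all 'd' => match
  Position 1: all 'o' => match
  Position 2: all 'o' => match
  Position 3: all 'o' => match
  Position 4: ('m', 'n', 'i') => mismatch, stop
LCP = "dooo" (length 4)

4


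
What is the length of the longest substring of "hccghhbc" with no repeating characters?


Input: "hccghhbc"
Sliding window (track last position of each char):
  Position 0 ('h'): window [0,0] length 1 -- new best
  Position 1 ('c'): window [0,1] length 2 -- new best
  Position 2 ('c'): repeat (last at 1), move window start to 2
  Position 2 ('c'): window [2,2] length 1
  Position 3 ('g'): window [2,3] length 2
  Position 4 ('h'): window [2,4] length 3 -- new best
  Position 5 ('h'): repeat (last at 4), move window start to 5
  Position 5 ('h'): window [5,5] length 1
  Position 6 ('b'): window [5,6] length 2
  Position 7 ('c'): window [5,7] length 3
Longest substring with no repeats: "cgh" with length 3

3


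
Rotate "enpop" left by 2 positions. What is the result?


Input: "enpop", rotate left by 2
First 2 characters: "en"
Remaining characters: "pop"
Concatenate remaining + first: "pop" + "en" = "popen"

popen


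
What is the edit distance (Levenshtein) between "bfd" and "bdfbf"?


Computing edit distance: "bfd" -> "bdfbf"
DP table:
           b    d    f    b    f
      0    1    2    3    4    5
  b   1    0    1    2    3    4
  f   2    1    1    1    2    3
  d   3    2    1    2    2    3
Edit distance = dp[3][5] = 3

3


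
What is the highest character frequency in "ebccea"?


Input: ebccea
Character counts:
  'a': 1
  'b': 1
  'c': 2
  'e': 2
Maximum frequency: 2

2


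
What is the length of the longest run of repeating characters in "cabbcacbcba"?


Input: "cabbcacbcba"
Scanning for longest run:
  Position 1 ('a'): new char, reset run to 1
  Position 2 ('b'): new char, reset run to 1
  Position 3 ('b'): continues run of 'b', length=2
  Position 4 ('c'): new char, reset run to 1
  Position 5 ('a'): new char, reset run to 1
  Position 6 ('c'): new char, reset run to 1
  Position 7 ('b'): new char, reset run to 1
  Position 8 ('c'): new char, reset run to 1
  Position 9 ('b'): new char, reset run to 1
  Position 10 ('a'): new char, reset run to 1
Longest run: 'b' with length 2

2


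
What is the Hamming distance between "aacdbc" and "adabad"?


Comparing "aacdbc" and "adabad" position by position:
  Position 0: 'a' vs 'a' => same
  Position 1: 'a' vs 'd' => differ
  Position 2: 'c' vs 'a' => differ
  Position 3: 'd' vs 'b' => differ
  Position 4: 'b' vs 'a' => differ
  Position 5: 'c' vs 'd' => differ
Total differences (Hamming distance): 5

5


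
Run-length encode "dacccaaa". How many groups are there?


Input: dacccaaa
Scanning for consecutive runs:
  Group 1: 'd' x 1 (positions 0-0)
  Group 2: 'a' x 1 (positions 1-1)
  Group 3: 'c' x 3 (positions 2-4)
  Group 4: 'a' x 3 (positions 5-7)
Total groups: 4

4


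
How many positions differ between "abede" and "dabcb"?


Comparing "abede" and "dabcb" position by position:
  Position 0: 'a' vs 'd' => DIFFER
  Position 1: 'b' vs 'a' => DIFFER
  Position 2: 'e' vs 'b' => DIFFER
  Position 3: 'd' vs 'c' => DIFFER
  Position 4: 'e' vs 'b' => DIFFER
Positions that differ: 5

5


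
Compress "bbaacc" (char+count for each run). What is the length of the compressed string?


Input: bbaacc
Runs:
  'b' x 2 => "b2"
  'a' x 2 => "a2"
  'c' x 2 => "c2"
Compressed: "b2a2c2"
Compressed length: 6

6


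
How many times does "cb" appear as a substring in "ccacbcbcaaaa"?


Searching for "cb" in "ccacbcbcaaaa"
Scanning each position:
  Position 0: "cc" => no
  Position 1: "ca" => no
  Position 2: "ac" => no
  Position 3: "cb" => MATCH
  Position 4: "bc" => no
  Position 5: "cb" => MATCH
  Position 6: "bc" => no
  Position 7: "ca" => no
  Position 8: "aa" => no
  Position 9: "aa" => no
  Position 10: "aa" => no
Total occurrences: 2

2


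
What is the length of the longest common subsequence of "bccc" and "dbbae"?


LCS of "bccc" and "dbbae"
DP table:
           d    b    b    a    e
      0    0    0    0    0    0
  b   0    0    1    1    1    1
  c   0    0    1    1    1    1
  c   0    0    1    1    1    1
  c   0    0    1    1    1    1
LCS length = dp[4][5] = 1

1


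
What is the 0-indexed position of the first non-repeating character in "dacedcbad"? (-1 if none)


Input: dacedcbad
Character frequencies:
  'a': 2
  'b': 1
  'c': 2
  'd': 3
  'e': 1
Scanning left to right for freq == 1:
  Position 0 ('d'): freq=3, skip
  Position 1 ('a'): freq=2, skip
  Position 2 ('c'): freq=2, skip
  Position 3 ('e'): unique! => answer = 3

3


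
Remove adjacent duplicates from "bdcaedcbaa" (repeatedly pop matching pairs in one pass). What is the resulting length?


Input: bdcaedcbaa
Stack-based adjacent duplicate removal:
  Read 'b': push. Stack: b
  Read 'd': push. Stack: bd
  Read 'c': push. Stack: bdc
  Read 'a': push. Stack: bdca
  Read 'e': push. Stack: bdcae
  Read 'd': push. Stack: bdcaed
  Read 'c': push. Stack: bdcaedc
  Read 'b': push. Stack: bdcaedcb
  Read 'a': push. Stack: bdcaedcba
  Read 'a': matches stack top 'a' => pop. Stack: bdcaedcb
Final stack: "bdcaedcb" (length 8)

8


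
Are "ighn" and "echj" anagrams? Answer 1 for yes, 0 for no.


Strings: "ighn", "echj"
Sorted first:  ghin
Sorted second: cehj
Differ at position 0: 'g' vs 'c' => not anagrams

0


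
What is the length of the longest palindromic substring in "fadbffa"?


Input: "fadbffa"
Checking substrings for palindromes:
  [4:6] "ff" (len 2) => palindrome
Longest palindromic substring: "ff" with length 2

2


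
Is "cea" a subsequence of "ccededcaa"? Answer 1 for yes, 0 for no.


Check if "cea" is a subsequence of "ccededcaa"
Greedy scan:
  Position 0 ('c'): matches sub[0] = 'c'
  Position 1 ('c'): no match needed
  Position 2 ('e'): matches sub[1] = 'e'
  Position 3 ('d'): no match needed
  Position 4 ('e'): no match needed
  Position 5 ('d'): no match needed
  Position 6 ('c'): no match needed
  Position 7 ('a'): matches sub[2] = 'a'
  Position 8 ('a'): no match needed
All 3 characters matched => is a subsequence

1


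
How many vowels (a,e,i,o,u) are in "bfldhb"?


Input: bfldhb
Checking each character:
  'b' at position 0: consonant
  'f' at position 1: consonant
  'l' at position 2: consonant
  'd' at position 3: consonant
  'h' at position 4: consonant
  'b' at position 5: consonant
Total vowels: 0

0


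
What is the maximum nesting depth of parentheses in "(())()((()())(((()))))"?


Input: "(())()((()())(((()))))"
Tracking depth:
  Position 0 '(': depth becomes 1
  Position 1 '(': depth becomes 2
  Position 2 ')': depth becomes 1
  Position 3 ')': depth becomes 0
  Position 4 '(': depth becomes 1
  Position 5 ')': depth becomes 0
  Position 6 '(': depth becomes 1
  Position 7 '(': depth becomes 2
  Position 8 '(': depth becomes 3
  Position 9 ')': depth becomes 2
  Position 10 '(': depth becomes 3
  Position 11 ')': depth becomes 2
  Position 12 ')': depth becomes 1
  Position 13 '(': depth becomes 2
  Position 14 '(': depth becomes 3
  Position 15 '(': depth becomes 4
  Position 16 '(': depth becomes 5
  Position 17 ')': depth becomes 4
  Position 18 ')': depth becomes 3
  Position 19 ')': depth becomes 2
  Position 20 ')': depth becomes 1
  Position 21 ')': depth becomes 0
Maximum depth reached: 5

5
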